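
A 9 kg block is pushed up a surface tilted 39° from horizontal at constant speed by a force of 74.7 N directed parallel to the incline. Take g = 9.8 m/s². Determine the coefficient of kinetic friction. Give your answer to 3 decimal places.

At constant speed ΣF = 0 along the incline. The applied 74.7 N acts up the slope; the weight component mg sin 39° = 55.506 N and kinetic friction μN both act down the slope.
So 74.7 = 55.506 + μ × 68.544, giving μ = (74.7 − 55.506) / 68.544 = 0.2800.

0.280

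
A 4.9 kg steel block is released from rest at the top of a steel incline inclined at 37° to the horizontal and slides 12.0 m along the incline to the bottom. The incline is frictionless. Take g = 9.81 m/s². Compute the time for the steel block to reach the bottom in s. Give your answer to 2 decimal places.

2.02 s

The weight component along the incline is mg sin 37° = 28.929 N and the normal force is N = mg cos 37° = 38.390 N.
With no friction, a = g sin 37° = 5.9038 m/s².
Starting from rest, L = ½at², so t = √(2L/a) = √(2 × 12.0 / 5.9038) = 2.0162 s.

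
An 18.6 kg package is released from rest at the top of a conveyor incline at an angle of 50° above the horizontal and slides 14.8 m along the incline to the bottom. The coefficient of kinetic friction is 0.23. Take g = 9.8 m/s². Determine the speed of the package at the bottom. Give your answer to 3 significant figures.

13.4 m/s

The weight component along the incline is mg sin 50° = 139.635 N and the normal force is N = mg cos 50° = 117.167 N.
Friction up the slope is f = μN = 0.23 × 117.167 = 26.948 N, so the net downslope force is 139.635 − 26.948 = 112.687 N and a = 112.687 / 18.6 = 6.0584 m/s².
Starting from rest over a distance of 14.8 m, v² = 2aL = 2 × 6.0584 × 14.8 = 179.3286, so v = 13.3914 m/s.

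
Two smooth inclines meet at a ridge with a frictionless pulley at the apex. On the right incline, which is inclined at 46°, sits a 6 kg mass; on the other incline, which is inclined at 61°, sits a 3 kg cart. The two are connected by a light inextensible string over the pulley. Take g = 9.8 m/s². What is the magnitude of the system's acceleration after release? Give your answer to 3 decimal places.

Resolve each weight along its own incline: the 6 kg mass has component 6 × 9.8 × sin 46° = 42.297 N down its slope, and the 3 kg mass has 3 × 9.8 × sin 61° = 25.714 N down its slope.
The 6 kg side's 42.297 N exceeds the other side's 25.714 N, so that mass slides down and the 3 kg mass slides up. Taking that direction as positive, Newton's second law for the whole system gives 42.297 − 25.714 = (6 + 3) a, so a = 16.583 / 9 = 1.8426 m/s².

1.843 m/s²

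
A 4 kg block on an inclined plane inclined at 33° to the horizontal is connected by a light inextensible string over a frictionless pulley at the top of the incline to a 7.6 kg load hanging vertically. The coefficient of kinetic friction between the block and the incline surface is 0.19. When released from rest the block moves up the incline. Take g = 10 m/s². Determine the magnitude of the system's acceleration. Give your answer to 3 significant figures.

4.12 m/s²

For the block on the incline: the weight component along the slope is m₁g sin 33° = 4 × 10 × 0.5446 = 21.784 N and the normal force is N = m₁g cos 33° = 33.547 N.
Kinetic friction opposes the block's motion up the incline: f = μN = 0.19 × 33.547 = 6.374 N acting down the slope.
Newton's second law for the block (up-slope positive): T − 21.784 − 6.374 = 4 a. For the hanging load (downward positive): 7.6 × 10 − T = 7.6 a.
Adding the two equations eliminates T: 47.842 = 11.6 a, so a = 4.1243 m/s².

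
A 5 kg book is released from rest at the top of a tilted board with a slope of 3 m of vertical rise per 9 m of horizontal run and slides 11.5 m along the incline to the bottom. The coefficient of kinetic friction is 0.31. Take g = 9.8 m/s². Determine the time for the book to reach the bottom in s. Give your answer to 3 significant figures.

The weight component along the incline is mg sin 18.43° = 15.495 N and the normal force is N = mg cos 18.43° = 46.485 N.
Friction up the slope is f = μN = 0.31 × 46.485 = 14.410 N, so the net downslope force is 15.495 − 14.410 = 1.085 N and a = 1.085 / 5 = 0.2170 m/s².
Starting from rest, L = ½at², so t = √(2L/a) = √(2 × 11.5 / 0.2170) = 10.2952 s.

10.3 s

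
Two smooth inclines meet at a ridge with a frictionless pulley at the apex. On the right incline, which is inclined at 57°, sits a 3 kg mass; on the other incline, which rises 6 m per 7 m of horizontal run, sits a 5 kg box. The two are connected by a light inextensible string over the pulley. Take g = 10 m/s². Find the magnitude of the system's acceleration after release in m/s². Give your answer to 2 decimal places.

0.92 m/s²

Resolve each weight along its own incline: the 3 kg mass has component 3 × 10 × sin 57° = 25.160 N down its slope, and the 5 kg mass has 5 × 10 × sin 40.60° = 32.540 N down its slope.
The 5 kg side's 32.540 N exceeds the other side's 25.160 N, so that mass slides down and the 3 kg mass slides up. Taking that direction as positive, Newton's second law for the whole system gives 32.540 − 25.160 = (3 + 5) a, so a = 7.380 / 8 = 0.9225 m/s².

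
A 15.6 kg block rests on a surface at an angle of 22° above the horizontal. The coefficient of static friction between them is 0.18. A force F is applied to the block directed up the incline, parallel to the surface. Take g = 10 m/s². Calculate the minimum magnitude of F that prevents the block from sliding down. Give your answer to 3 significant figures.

The normal force is N = mg cos 22° = 144.641 N. With F at its minimum the block is on the verge of sliding down, so static friction is at its maximum μ_s N = 0.18 × 144.641 = 26.035 N and acts up the slope.
Equilibrium along the incline: F + μ_s N = mg sin 22°, so F = 58.439 − 26.035 = 32.404 N.

32.4 N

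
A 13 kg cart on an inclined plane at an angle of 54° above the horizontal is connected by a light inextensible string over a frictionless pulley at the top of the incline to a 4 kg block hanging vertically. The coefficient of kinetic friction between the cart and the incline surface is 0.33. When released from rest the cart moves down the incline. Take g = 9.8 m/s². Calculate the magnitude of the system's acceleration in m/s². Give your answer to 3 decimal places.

2.303 m/s²

For the cart on the incline: the weight component along the slope is m₁g sin 54° = 13 × 9.8 × 0.8090 = 103.067 N and the normal force is N = m₁g cos 54° = 74.884 N.
Kinetic friction opposes the cart's motion down the incline: f = μN = 0.33 × 74.884 = 24.712 N acting up the slope.
Newton's second law for the cart (down-slope positive): 103.067 − 24.712 − T = 13 a. For the hanging block (upward positive): T − 4 × 9.8 = 4 a.
Adding the two equations eliminates T: 39.155 = 17 a, so a = 2.3032 m/s².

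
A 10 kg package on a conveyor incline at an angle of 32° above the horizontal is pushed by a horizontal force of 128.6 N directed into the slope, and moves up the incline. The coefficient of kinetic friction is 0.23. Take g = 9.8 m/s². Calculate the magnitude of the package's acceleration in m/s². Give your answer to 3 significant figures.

2.23 m/s²

The horizontal push has components F cos 32° = 128.6 × 0.8480 = 109.053 N up the incline and F sin 32° = 128.6 × 0.5299 = 68.145 N pressing into the surface.
The normal force is therefore N = mg cos 32° + F sin 32° = 83.104 + 68.145 = 151.249 N, and kinetic friction down the slope is μN = 0.23 × 151.249 = 34.787 N.
Along the incline: F cos 32° − mg sin 32° − μN = ma, so 109.053 − 51.930 − 34.787 = 10 a, giving a = 2.2336 m/s².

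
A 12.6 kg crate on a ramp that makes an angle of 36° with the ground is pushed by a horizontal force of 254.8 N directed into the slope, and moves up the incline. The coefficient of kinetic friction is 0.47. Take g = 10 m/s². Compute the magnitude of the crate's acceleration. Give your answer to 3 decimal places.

The horizontal push has components F cos 36° = 254.8 × 0.8090 = 206.133 N up the incline and F sin 36° = 254.8 × 0.5878 = 149.771 N pressing into the surface.
The normal force is therefore N = mg cos 36° + F sin 36° = 101.934 + 149.771 = 251.705 N, and kinetic friction down the slope is μN = 0.47 × 251.705 = 118.301 N.
Along the incline: F cos 36° − mg sin 36° − μN = ma, so 206.133 − 74.063 − 118.301 = 12.6 a, giving a = 1.0928 m/s².

1.093 m/s²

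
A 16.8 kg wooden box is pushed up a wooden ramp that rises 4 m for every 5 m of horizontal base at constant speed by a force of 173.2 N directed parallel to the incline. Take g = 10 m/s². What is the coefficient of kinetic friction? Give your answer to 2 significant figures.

0.52

At constant speed ΣF = 0 along the incline. The applied 173.2 N acts up the slope; the weight component mg sin 38.66° = 104.949 N and kinetic friction μN both act down the slope.
So 173.2 = 104.949 + μ × 131.186, giving μ = (173.2 − 104.949) / 131.186 = 0.5203.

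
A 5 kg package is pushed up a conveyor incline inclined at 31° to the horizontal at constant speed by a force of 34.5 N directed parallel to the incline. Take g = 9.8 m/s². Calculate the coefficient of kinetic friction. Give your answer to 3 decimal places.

At constant speed ΣF = 0 along the incline. The applied 34.5 N acts up the slope; the weight component mg sin 31° = 25.237 N and kinetic friction μN both act down the slope.
So 34.5 = 25.237 + μ × 42.001, giving μ = (34.5 − 25.237) / 42.001 = 0.2205.

0.221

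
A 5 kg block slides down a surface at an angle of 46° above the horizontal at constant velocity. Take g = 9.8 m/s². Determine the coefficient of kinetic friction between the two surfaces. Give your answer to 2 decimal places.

At constant velocity the net force along the incline is zero: mg sin 46° = μ mg cos 46°.
So μ = tan 46° = 0.7193 / 0.6947 = 1.0354.

1.04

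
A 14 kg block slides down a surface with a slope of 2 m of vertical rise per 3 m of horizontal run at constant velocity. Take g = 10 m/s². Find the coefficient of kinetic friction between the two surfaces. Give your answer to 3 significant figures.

0.667

At constant velocity the net force along the incline is zero: mg sin 33.69° = μ mg cos 33.69°.
So μ = tan 33.69° = 0.5547 / 0.8321 = 0.6666.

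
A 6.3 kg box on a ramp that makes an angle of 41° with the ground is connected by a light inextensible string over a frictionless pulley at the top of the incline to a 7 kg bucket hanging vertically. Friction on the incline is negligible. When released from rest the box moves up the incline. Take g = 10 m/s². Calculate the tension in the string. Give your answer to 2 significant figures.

For the box on the incline: the weight component along the slope is m₁g sin 41° = 6.3 × 10 × 0.6561 = 41.334 N and the normal force is N = m₁g cos 41° = 47.547 N.
Newton's second law for the box (up-slope positive): T − 41.334 = 6.3 a. For the hanging bucket (downward positive): 7 × 10 − T = 7 a.
Adding the two equations eliminates T: 28.666 = 13.3 a, so a = 2.1553 m/s².
Then from the hanging bucket's equation, T = 7 × (10 − 2.1553) = 54.913 N.

55 N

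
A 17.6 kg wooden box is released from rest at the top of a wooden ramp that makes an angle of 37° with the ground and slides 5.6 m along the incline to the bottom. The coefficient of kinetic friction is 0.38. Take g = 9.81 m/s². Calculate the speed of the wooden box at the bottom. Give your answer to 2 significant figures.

5.7 m/s

The weight component along the incline is mg sin 37° = 103.907 N and the normal force is N = mg cos 37° = 137.889 N.
Friction up the slope is f = μN = 0.38 × 137.889 = 52.398 N, so the net downslope force is 103.907 − 52.398 = 51.509 N and a = 51.509 / 17.6 = 2.9266 m/s².
Starting from rest over a distance of 5.6 m, v² = 2aL = 2 × 2.9266 × 5.6 = 32.7779, so v = 5.7252 m/s.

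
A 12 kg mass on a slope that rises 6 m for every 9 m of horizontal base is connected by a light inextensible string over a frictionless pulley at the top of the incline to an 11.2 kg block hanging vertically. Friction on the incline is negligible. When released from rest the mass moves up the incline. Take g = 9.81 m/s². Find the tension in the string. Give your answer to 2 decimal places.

For the mass on the incline: the weight component along the slope is m₁g sin 33.69° = 12 × 9.81 × 0.5547 = 65.299 N and the normal force is N = m₁g cos 33.69° = 97.949 N.
Newton's second law for the mass (up-slope positive): T − 65.299 = 12 a. For the hanging block (downward positive): 11.2 × 9.81 − T = 11.2 a.
Adding the two equations eliminates T: 44.573 = 23.2 a, so a = 1.9213 m/s².
Then from the hanging block's equation, T = 11.2 × (9.81 − 1.9213) = 88.353 N.

88.35 N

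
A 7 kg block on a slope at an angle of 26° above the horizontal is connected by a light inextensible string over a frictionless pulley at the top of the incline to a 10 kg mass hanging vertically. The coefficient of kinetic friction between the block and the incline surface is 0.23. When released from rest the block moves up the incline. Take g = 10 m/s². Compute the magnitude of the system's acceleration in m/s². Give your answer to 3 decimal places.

3.226 m/s²

For the block on the incline: the weight component along the slope is m₁g sin 26° = 7 × 10 × 0.4384 = 30.688 N and the normal force is N = m₁g cos 26° = 62.916 N.
Kinetic friction opposes the block's motion up the incline: f = μN = 0.23 × 62.916 = 14.471 N acting down the slope.
Newton's second law for the block (up-slope positive): T − 30.688 − 14.471 = 7 a. For the hanging mass (downward positive): 10 × 10 − T = 10 a.
Adding the two equations eliminates T: 54.841 = 17 a, so a = 3.2259 m/s².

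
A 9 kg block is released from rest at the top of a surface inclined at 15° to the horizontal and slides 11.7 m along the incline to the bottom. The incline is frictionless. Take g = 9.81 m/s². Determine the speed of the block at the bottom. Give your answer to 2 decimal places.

The weight component along the incline is mg sin 15° = 22.851 N and the normal force is N = mg cos 15° = 85.282 N.
With no friction, a = g sin 15° = 2.5390 m/s².
Starting from rest over a distance of 11.7 m, v² = 2aL = 2 × 2.5390 × 11.7 = 59.4126, so v = 7.7080 m/s.

7.71 m/s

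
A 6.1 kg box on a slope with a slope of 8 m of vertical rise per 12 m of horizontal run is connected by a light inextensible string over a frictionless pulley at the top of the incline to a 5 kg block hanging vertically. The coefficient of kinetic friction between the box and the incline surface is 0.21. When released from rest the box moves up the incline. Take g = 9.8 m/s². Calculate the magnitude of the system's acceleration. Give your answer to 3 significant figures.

For the box on the incline: the weight component along the slope is m₁g sin 33.69° = 6.1 × 9.8 × 0.5547 = 33.160 N and the normal force is N = m₁g cos 33.69° = 49.740 N.
Kinetic friction opposes the box's motion up the incline: f = μN = 0.21 × 49.740 = 10.445 N acting down the slope.
Newton's second law for the box (up-slope positive): T − 33.160 − 10.445 = 6.1 a. For the hanging block (downward positive): 5 × 9.8 − T = 5 a.
Adding the two equations eliminates T: 5.395 = 11.1 a, so a = 0.4860 m/s².

0.486 m/s²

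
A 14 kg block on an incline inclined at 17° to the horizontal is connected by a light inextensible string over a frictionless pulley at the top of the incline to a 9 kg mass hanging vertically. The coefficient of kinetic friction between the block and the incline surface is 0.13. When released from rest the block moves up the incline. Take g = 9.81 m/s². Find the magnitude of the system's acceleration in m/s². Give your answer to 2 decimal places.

For the block on the incline: the weight component along the slope is m₁g sin 17° = 14 × 9.81 × 0.2924 = 40.158 N and the normal force is N = m₁g cos 17° = 131.339 N.
Kinetic friction opposes the block's motion up the incline: f = μN = 0.13 × 131.339 = 17.074 N acting down the slope.
Newton's second law for the block (up-slope positive): T − 40.158 − 17.074 = 14 a. For the hanging mass (downward positive): 9 × 9.81 − T = 9 a.
Adding the two equations eliminates T: 31.058 = 23 a, so a = 1.3503 m/s².

1.35 m/s²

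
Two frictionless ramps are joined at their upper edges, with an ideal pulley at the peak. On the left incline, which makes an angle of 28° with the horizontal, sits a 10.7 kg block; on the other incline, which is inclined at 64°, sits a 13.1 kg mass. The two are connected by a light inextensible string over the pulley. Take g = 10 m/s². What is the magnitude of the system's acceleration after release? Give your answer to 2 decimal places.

Resolve each weight along its own incline: the 10.7 kg mass has component 10.7 × 10 × sin 28° = 50.233 N down its slope, and the 13.1 kg mass has 13.1 × 10 × sin 64° = 117.742 N down its slope.
The 13.1 kg side's 117.742 N exceeds the other side's 50.233 N, so that mass slides down and the 10.7 kg mass slides up. Taking that direction as positive, Newton's second law for the whole system gives 117.742 − 50.233 = (10.7 + 13.1) a, so a = 67.509 / 23.8 = 2.8365 m/s².

2.84 m/s²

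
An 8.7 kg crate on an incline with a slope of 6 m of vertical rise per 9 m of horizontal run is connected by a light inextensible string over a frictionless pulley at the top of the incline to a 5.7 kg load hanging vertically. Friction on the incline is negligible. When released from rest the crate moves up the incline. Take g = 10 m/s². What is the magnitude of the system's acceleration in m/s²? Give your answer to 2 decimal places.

0.61 m/s²

For the crate on the incline: the weight component along the slope is m₁g sin 33.69° = 8.7 × 10 × 0.5547 = 48.259 N and the normal force is N = m₁g cos 33.69° = 72.388 N.
Newton's second law for the crate (up-slope positive): T − 48.259 = 8.7 a. For the hanging load (downward positive): 5.7 × 10 − T = 5.7 a.
Adding the two equations eliminates T: 8.741 = 14.4 a, so a = 0.6070 m/s².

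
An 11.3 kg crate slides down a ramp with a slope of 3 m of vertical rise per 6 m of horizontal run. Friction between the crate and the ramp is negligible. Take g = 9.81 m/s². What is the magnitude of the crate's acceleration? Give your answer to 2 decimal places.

4.39 m/s²

Resolving the weight along the incline: the component pulling the crate down the slope is mg sin 26.57° = 11.3 × 9.81 × 0.4472 = 49.573 N, and the normal force is N = mg cos 26.57° = 11.3 × 9.81 × 0.8944 = 99.147 N.
With no friction the net force along the incline is 49.573 N, so a = g sin 26.57° = 49.573 / 11.3 = 4.3870 m/s².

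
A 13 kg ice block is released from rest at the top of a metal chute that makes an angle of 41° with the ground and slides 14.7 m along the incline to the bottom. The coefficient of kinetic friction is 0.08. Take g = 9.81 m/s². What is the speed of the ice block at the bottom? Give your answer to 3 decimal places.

13.107 m/s

The weight component along the incline is mg sin 41° = 83.667 N and the normal force is N = mg cos 41° = 96.248 N.
Friction up the slope is f = μN = 0.08 × 96.248 = 7.700 N, so the net downslope force is 83.667 − 7.700 = 75.967 N and a = 75.967 / 13 = 5.8436 m/s².
Starting from rest over a distance of 14.7 m, v² = 2aL = 2 × 5.8436 × 14.7 = 171.8018, so v = 13.1073 m/s.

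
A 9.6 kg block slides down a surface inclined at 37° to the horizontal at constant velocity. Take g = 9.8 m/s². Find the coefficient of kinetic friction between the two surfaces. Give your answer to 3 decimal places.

At constant velocity the net force along the incline is zero: mg sin 37° = μ mg cos 37°.
So μ = tan 37° = 0.6018 / 0.7986 = 0.7536.

0.754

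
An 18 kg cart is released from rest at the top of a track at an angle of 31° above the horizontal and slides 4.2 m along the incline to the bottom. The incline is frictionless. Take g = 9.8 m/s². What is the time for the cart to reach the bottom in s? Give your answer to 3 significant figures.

The weight component along the incline is mg sin 31° = 90.853 N and the normal force is N = mg cos 31° = 151.204 N.
With no friction, a = g sin 31° = 5.0474 m/s².
Starting from rest, L = ½at², so t = √(2L/a) = √(2 × 4.2 / 5.0474) = 1.2900 s.

1.29 s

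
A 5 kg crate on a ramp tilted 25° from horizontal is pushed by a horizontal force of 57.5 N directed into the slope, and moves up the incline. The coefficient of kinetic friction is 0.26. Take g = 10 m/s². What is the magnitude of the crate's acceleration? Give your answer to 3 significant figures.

The horizontal push has components F cos 25° = 57.5 × 0.9063 = 52.112 N up the incline and F sin 25° = 57.5 × 0.4226 = 24.299 N pressing into the surface.
The normal force is therefore N = mg cos 25° + F sin 25° = 45.315 + 24.299 = 69.614 N, and kinetic friction down the slope is μN = 0.26 × 69.614 = 18.100 N.
Along the incline: F cos 25° − mg sin 25° − μN = ma, so 52.112 − 21.130 − 18.100 = 5 a, giving a = 2.5764 m/s².

2.58 m/s²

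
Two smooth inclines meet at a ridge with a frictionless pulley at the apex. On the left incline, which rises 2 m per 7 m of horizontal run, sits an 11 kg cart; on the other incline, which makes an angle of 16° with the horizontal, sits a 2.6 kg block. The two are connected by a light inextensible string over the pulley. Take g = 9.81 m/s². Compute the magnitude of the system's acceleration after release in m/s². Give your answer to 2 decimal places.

Resolve each weight along its own incline: the 11 kg mass has component 11 × 9.81 × sin 15.95° = 29.645 N down its slope, and the 2.6 kg mass has 2.6 × 9.81 × sin 16° = 7.030 N down its slope.
The 11 kg side's 29.645 N exceeds the other side's 7.030 N, so that mass slides down and the 2.6 kg mass slides up. Taking that direction as positive, Newton's second law for the whole system gives 29.645 − 7.030 = (11 + 2.6) a, so a = 22.615 / 13.6 = 1.6629 m/s².

1.66 m/s²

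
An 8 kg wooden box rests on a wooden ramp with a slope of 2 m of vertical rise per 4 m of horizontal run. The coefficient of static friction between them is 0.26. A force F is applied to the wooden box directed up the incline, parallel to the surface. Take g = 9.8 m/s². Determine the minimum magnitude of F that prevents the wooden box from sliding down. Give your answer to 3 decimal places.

The normal force is N = mg cos 26.57° = 70.123 N. With F at its minimum the wooden box is on the verge of sliding down, so static friction is at its maximum μ_s N = 0.26 × 70.123 = 18.232 N and acts up the slope.
Equilibrium along the incline: F + μ_s N = mg sin 26.57°, so F = 35.062 − 18.232 = 16.830 N.

16.830 N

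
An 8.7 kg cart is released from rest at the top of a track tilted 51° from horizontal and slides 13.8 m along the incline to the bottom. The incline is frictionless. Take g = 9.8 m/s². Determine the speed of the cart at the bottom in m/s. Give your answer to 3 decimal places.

14.498 m/s

The weight component along the incline is mg sin 51° = 66.259 N and the normal force is N = mg cos 51° = 53.656 N.
With no friction, a = g sin 51° = 7.6160 m/s².
Starting from rest over a distance of 13.8 m, v² = 2aL = 2 × 7.6160 × 13.8 = 210.2016, so v = 14.4983 m/s.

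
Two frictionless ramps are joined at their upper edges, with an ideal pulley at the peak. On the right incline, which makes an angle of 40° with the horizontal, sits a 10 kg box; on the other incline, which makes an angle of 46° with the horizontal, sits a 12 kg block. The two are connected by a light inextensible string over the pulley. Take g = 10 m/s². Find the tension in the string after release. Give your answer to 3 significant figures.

Resolve each weight along its own incline: the 10 kg mass has component 10 × 10 × sin 40° = 64.279 N down its slope, and the 12 kg mass has 12 × 10 × sin 46° = 86.321 N down its slope.
The 12 kg side's 86.321 N exceeds the other side's 64.279 N, so that mass slides down and the 10 kg mass slides up. Taking that direction as positive, Newton's second law for the whole system gives 86.321 − 64.279 = (10 + 12) a, so a = 22.042 / 22 = 1.0019 m/s².
For the 10 kg mass (up-slope positive): T − 64.279 = 10 × 1.0019, so T = 74.298 N.

74.3 N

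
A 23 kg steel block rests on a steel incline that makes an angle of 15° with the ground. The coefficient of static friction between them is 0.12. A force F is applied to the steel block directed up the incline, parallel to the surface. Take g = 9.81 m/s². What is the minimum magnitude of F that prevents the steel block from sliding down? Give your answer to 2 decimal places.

32.24 N

The normal force is N = mg cos 15° = 217.942 N. With F at its minimum the steel block is on the verge of sliding down, so static friction is at its maximum μ_s N = 0.12 × 217.942 = 26.153 N and acts up the slope.
Equilibrium along the incline: F + μ_s N = mg sin 15°, so F = 58.397 − 26.153 = 32.244 N.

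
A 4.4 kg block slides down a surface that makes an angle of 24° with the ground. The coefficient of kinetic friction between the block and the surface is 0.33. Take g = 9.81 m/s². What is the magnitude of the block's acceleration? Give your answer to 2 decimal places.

1.03 m/s²

Resolving the weight along the incline: the component pulling the block down the slope is mg sin 24° = 4.4 × 9.81 × 0.4067 = 17.555 N, and the normal force is N = mg cos 24° = 4.4 × 9.81 × 0.9135 = 39.430 N.
Kinetic friction acts up the slope with magnitude f = μN = 0.33 × 39.430 = 13.012 N.
Net force along the incline is 17.555 − 13.012 = 4.543 N, so a = 4.543 / 4.4 = 1.0325 m/s².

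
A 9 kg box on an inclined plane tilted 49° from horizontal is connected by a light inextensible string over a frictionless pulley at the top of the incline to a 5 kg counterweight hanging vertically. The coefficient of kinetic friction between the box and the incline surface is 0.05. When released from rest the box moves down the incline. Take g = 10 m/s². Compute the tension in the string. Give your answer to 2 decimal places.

55.35 N

For the box on the incline: the weight component along the slope is m₁g sin 49° = 9 × 10 × 0.7547 = 67.923 N and the normal force is N = m₁g cos 49° = 59.045 N.
Kinetic friction opposes the box's motion down the incline: f = μN = 0.05 × 59.045 = 2.952 N acting up the slope.
Newton's second law for the box (down-slope positive): 67.923 − 2.952 − T = 9 a. For the hanging counterweight (upward positive): T − 5 × 10 = 5 a.
Adding the two equations eliminates T: 14.971 = 14 a, so a = 1.0694 m/s².
Then from the hanging counterweight's equation, T = 5 × (10 + 1.0694) = 55.347 N.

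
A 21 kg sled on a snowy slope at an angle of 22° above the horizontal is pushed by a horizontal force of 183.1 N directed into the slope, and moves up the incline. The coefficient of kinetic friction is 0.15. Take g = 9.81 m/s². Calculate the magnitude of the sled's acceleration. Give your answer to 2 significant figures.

2.6 m/s²

The horizontal push has components F cos 22° = 183.1 × 0.9272 = 169.770 N up the incline and F sin 22° = 183.1 × 0.3746 = 68.589 N pressing into the surface.
The normal force is therefore N = mg cos 22° + F sin 22° = 191.012 + 68.589 = 259.601 N, and kinetic friction down the slope is μN = 0.15 × 259.601 = 38.940 N.
Along the incline: F cos 22° − mg sin 22° − μN = ma, so 169.770 − 77.171 − 38.940 = 21 a, giving a = 2.5552 m/s².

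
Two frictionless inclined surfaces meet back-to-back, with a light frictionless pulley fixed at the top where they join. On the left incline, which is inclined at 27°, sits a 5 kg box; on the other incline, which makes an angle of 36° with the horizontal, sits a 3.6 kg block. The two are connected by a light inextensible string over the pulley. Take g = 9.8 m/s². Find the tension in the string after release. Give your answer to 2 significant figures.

21 N

Resolve each weight along its own incline: the 5 kg mass has component 5 × 9.8 × sin 27° = 22.246 N down its slope, and the 3.6 kg mass has 3.6 × 9.8 × sin 36° = 20.737 N down its slope.
The 5 kg side's 22.246 N exceeds the other side's 20.737 N, so that mass slides down and the 3.6 kg mass slides up. Taking that direction as positive, Newton's second law for the whole system gives 22.246 − 20.737 = (5 + 3.6) a, so a = 1.509 / 8.6 = 0.1755 m/s².
For the 3.6 kg mass (up-slope positive): T − 20.737 = 3.6 × 0.1755, so T = 21.369 N.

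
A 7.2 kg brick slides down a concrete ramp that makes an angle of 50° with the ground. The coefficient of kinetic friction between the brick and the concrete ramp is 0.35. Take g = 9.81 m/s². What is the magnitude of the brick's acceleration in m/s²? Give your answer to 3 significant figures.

5.31 m/s²

Resolving the weight along the incline: the component pulling the brick down the slope is mg sin 50° = 7.2 × 9.81 × 0.7660 = 54.104 N, and the normal force is N = mg cos 50° = 7.2 × 9.81 × 0.6428 = 45.402 N.
Kinetic friction acts up the slope with magnitude f = μN = 0.35 × 45.402 = 15.891 N.
Net force along the incline is 54.104 − 15.891 = 38.213 N, so a = 38.213 / 7.2 = 5.3074 m/s².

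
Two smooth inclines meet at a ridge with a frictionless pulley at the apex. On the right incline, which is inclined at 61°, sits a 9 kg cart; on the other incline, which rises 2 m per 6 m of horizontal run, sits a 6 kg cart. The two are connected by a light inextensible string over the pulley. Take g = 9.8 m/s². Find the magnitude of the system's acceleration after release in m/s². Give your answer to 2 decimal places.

Resolve each weight along its own incline: the 9 kg mass has component 9 × 9.8 × sin 61° = 77.141 N down its slope, and the 6 kg mass has 6 × 9.8 × sin 18.43° = 18.594 N down its slope.
The 9 kg side's 77.141 N exceeds the other side's 18.594 N, so that mass slides down and the 6 kg mass slides up. Taking that direction as positive, Newton's second law for the whole system gives 77.141 − 18.594 = (9 + 6) a, so a = 58.547 / 15 = 3.9031 m/s².

3.90 m/s²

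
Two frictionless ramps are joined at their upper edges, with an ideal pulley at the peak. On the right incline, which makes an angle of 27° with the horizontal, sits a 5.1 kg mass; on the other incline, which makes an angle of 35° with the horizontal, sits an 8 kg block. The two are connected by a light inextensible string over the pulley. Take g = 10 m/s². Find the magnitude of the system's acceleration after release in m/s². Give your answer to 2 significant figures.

Resolve each weight along its own incline: the 5.1 kg mass has component 5.1 × 10 × sin 27° = 23.154 N down its slope, and the 8 kg mass has 8 × 10 × sin 35° = 45.886 N down its slope.
The 8 kg side's 45.886 N exceeds the other side's 23.154 N, so that mass slides down and the 5.1 kg mass slides up. Taking that direction as positive, Newton's second law for the whole system gives 45.886 − 23.154 = (5.1 + 8) a, so a = 22.732 / 13.1 = 1.7353 m/s².

1.7 m/s²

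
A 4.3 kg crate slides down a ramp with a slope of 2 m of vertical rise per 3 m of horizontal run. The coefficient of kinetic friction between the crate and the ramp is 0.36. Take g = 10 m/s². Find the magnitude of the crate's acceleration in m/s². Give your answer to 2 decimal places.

Resolving the weight along the incline: the component pulling the crate down the slope is mg sin 33.69° = 4.3 × 10 × 0.5547 = 23.852 N, and the normal force is N = mg cos 33.69° = 4.3 × 10 × 0.8321 = 35.780 N.
Kinetic friction acts up the slope with magnitude f = μN = 0.36 × 35.780 = 12.881 N.
Net force along the incline is 23.852 − 12.881 = 10.971 N, so a = 10.971 / 4.3 = 2.5514 m/s².

2.55 m/s²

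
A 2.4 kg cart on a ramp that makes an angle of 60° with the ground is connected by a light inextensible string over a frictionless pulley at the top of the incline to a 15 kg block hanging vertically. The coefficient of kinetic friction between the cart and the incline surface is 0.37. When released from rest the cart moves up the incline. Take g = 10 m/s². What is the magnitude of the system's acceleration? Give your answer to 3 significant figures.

For the cart on the incline: the weight component along the slope is m₁g sin 60° = 2.4 × 10 × 0.8660 = 20.784 N and the normal force is N = m₁g cos 60° = 12.000 N.
Kinetic friction opposes the cart's motion up the incline: f = μN = 0.37 × 12.000 = 4.440 N acting down the slope.
Newton's second law for the cart (up-slope positive): T − 20.784 − 4.440 = 2.4 a. For the hanging block (downward positive): 15 × 10 − T = 15 a.
Adding the two equations eliminates T: 124.776 = 17.4 a, so a = 7.1710 m/s².

7.17 m/s²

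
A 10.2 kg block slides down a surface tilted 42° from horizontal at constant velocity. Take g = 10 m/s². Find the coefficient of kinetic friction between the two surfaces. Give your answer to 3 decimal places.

0.900

At constant velocity the net force along the incline is zero: mg sin 42° = μ mg cos 42°.
So μ = tan 42° = 0.6691 / 0.7431 = 0.9004.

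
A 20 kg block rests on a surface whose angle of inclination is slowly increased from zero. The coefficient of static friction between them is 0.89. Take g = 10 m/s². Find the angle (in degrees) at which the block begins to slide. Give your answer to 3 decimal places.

41.669°

At the threshold of sliding, static friction is at its maximum μ_s N and exactly balances the weight component along the incline: mg sin θ = μ_s mg cos θ.
Hence tan θ = μ_s = 0.89, so θ = arctan(0.89) = 41.6691°.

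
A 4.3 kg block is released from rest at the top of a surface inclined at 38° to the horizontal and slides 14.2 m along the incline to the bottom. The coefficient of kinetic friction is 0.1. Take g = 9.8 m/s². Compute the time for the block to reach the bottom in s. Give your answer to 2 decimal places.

2.32 s

The weight component along the incline is mg sin 38° = 25.944 N and the normal force is N = mg cos 38° = 33.207 N.
Friction up the slope is f = μN = 0.1 × 33.207 = 3.321 N, so the net downslope force is 25.944 − 3.321 = 22.623 N and a = 22.623 / 4.3 = 5.2612 m/s².
Starting from rest, L = ½at², so t = √(2L/a) = √(2 × 14.2 / 5.2612) = 2.3234 s.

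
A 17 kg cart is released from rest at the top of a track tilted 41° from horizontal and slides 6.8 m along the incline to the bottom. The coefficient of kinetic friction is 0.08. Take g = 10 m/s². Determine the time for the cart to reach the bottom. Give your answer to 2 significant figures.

1.5 s

The weight component along the incline is mg sin 41° = 111.530 N and the normal force is N = mg cos 41° = 128.301 N.
Friction up the slope is f = μN = 0.08 × 128.301 = 10.264 N, so the net downslope force is 111.530 − 10.264 = 101.266 N and a = 101.266 / 17 = 5.9568 m/s².
Starting from rest, L = ½at², so t = √(2L/a) = √(2 × 6.8 / 5.9568) = 1.5110 s.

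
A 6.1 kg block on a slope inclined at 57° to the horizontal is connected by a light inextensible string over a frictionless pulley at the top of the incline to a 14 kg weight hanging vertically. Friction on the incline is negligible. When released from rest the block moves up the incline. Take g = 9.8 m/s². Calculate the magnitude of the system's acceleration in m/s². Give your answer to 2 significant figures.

4.3 m/s²

For the block on the incline: the weight component along the slope is m₁g sin 57° = 6.1 × 9.8 × 0.8387 = 50.137 N and the normal force is N = m₁g cos 57° = 32.559 N.
Newton's second law for the block (up-slope positive): T − 50.137 = 6.1 a. For the hanging weight (downward positive): 14 × 9.8 − T = 14 a.
Adding the two equations eliminates T: 87.063 = 20.1 a, so a = 4.3315 m/s².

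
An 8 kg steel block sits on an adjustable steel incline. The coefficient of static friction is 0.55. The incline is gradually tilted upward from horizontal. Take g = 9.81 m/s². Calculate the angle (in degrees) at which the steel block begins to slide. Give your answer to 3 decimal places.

28.811°

At the threshold of sliding, static friction is at its maximum μ_s N and exactly balances the weight component along the incline: mg sin θ = μ_s mg cos θ.
Hence tan θ = μ_s = 0.55, so θ = arctan(0.55) = 28.8108°.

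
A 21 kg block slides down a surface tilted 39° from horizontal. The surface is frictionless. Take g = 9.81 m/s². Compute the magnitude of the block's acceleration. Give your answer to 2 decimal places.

6.17 m/s²

Resolving the weight along the incline: the component pulling the block down the slope is mg sin 39° = 21 × 9.81 × 0.6293 = 129.642 N, and the normal force is N = mg cos 39° = 21 × 9.81 × 0.7771 = 160.090 N.
With no friction the net force along the incline is 129.642 N, so a = g sin 39° = 129.642 / 21 = 6.1734 m/s².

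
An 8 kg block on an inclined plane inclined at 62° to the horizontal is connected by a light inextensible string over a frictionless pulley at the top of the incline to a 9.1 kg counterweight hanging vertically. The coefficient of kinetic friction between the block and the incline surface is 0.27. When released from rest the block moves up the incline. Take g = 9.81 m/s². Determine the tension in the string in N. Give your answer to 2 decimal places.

For the block on the incline: the weight component along the slope is m₁g sin 62° = 8 × 9.81 × 0.8829 = 69.290 N and the normal force is N = m₁g cos 62° = 36.844 N.
Kinetic friction opposes the block's motion up the incline: f = μN = 0.27 × 36.844 = 9.948 N acting down the slope.
Newton's second law for the block (up-slope positive): T − 69.290 − 9.948 = 8 a. For the hanging counterweight (downward positive): 9.1 × 9.81 − T = 9.1 a.
Adding the two equations eliminates T: 10.033 = 17.1 a, so a = 0.5867 m/s².
Then from the hanging counterweight's equation, T = 9.1 × (9.81 − 0.5867) = 83.932 N.

83.93 N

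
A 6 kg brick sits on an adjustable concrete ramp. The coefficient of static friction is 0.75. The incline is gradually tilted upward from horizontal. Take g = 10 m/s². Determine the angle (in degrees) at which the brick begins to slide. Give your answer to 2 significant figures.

37°

At the threshold of sliding, static friction is at its maximum μ_s N and exactly balances the weight component along the incline: mg sin θ = μ_s mg cos θ.
Hence tan θ = μ_s = 0.75, so θ = arctan(0.75) = 36.8699°.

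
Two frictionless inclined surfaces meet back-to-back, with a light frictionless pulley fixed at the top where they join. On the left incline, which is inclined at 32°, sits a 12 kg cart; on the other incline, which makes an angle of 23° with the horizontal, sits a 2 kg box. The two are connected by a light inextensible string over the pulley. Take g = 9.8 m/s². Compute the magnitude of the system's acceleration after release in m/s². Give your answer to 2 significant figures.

Resolve each weight along its own incline: the 12 kg mass has component 12 × 9.8 × sin 32° = 62.319 N down its slope, and the 2 kg mass has 2 × 9.8 × sin 23° = 7.658 N down its slope.
The 12 kg side's 62.319 N exceeds the other side's 7.658 N, so that mass slides down and the 2 kg mass slides up. Taking that direction as positive, Newton's second law for the whole system gives 62.319 − 7.658 = (12 + 2) a, so a = 54.661 / 14 = 3.9044 m/s².

3.9 m/s²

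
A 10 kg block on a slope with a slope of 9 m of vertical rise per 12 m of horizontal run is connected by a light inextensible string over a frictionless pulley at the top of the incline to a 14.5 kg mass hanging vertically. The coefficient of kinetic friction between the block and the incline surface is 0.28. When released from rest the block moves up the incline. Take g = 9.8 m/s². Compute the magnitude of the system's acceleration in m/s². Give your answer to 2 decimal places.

For the block on the incline: the weight component along the slope is m₁g sin 36.87° = 10 × 9.8 × 0.6000 = 58.800 N and the normal force is N = m₁g cos 36.87° = 78.400 N.
Kinetic friction opposes the block's motion up the incline: f = μN = 0.28 × 78.400 = 21.952 N acting down the slope.
Newton's second law for the block (up-slope positive): T − 58.800 − 21.952 = 10 a. For the hanging mass (downward positive): 14.5 × 9.8 − T = 14.5 a.
Adding the two equations eliminates T: 61.348 = 24.5 a, so a = 2.5040 m/s².

2.50 m/s²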